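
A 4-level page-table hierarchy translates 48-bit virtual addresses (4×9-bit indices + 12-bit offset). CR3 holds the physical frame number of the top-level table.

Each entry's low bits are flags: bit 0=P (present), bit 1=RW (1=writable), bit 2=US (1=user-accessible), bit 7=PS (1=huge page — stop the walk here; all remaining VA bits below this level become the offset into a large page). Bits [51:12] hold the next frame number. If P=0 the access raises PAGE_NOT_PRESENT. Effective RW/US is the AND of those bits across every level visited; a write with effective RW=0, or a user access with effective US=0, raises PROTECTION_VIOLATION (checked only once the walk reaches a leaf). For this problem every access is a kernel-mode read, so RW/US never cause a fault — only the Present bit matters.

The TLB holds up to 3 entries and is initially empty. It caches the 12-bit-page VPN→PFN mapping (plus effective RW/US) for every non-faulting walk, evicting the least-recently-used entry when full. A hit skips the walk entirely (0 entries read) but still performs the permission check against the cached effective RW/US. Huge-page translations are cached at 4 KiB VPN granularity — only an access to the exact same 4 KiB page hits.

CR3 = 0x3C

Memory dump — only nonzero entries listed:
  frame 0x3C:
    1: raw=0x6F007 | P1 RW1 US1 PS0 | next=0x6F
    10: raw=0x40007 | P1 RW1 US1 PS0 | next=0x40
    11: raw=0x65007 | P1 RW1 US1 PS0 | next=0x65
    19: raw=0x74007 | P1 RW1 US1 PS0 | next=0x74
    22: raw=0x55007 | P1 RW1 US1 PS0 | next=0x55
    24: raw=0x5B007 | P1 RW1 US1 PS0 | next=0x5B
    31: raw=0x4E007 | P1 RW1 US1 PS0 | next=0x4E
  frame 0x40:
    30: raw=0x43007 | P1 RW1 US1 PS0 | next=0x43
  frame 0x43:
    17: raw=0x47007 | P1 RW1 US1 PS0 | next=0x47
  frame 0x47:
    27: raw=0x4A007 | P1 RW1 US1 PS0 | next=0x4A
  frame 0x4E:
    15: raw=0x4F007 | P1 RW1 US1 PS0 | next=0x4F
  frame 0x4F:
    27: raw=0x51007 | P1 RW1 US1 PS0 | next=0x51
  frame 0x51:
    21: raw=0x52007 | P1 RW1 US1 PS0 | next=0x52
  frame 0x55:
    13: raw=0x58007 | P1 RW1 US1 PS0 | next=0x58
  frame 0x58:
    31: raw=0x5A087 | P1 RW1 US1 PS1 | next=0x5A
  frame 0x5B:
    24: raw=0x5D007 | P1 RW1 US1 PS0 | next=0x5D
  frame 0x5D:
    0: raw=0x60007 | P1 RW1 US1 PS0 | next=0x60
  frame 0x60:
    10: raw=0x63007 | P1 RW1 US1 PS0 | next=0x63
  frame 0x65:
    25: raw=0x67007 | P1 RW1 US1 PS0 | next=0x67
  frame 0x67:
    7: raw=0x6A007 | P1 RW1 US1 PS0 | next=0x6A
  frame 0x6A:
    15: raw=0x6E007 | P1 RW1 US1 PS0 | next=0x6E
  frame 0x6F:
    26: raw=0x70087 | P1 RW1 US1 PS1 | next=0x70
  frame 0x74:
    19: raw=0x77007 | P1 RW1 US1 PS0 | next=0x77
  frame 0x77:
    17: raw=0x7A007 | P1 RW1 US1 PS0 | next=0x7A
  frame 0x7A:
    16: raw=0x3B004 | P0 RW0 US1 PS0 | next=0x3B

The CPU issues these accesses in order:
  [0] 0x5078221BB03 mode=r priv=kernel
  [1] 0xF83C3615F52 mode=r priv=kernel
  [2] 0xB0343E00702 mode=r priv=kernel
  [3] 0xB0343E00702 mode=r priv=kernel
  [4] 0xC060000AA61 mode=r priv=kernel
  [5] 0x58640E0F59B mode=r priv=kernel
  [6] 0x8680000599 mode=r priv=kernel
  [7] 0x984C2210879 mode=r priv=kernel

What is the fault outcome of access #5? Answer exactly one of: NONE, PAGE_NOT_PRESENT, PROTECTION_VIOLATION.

Trace:
#0 VA=0x5078221BB03 (r,kernel):
  [0] read 0x3C idx=10: raw=0x40007 flags P=1 W=1 U=1 S=0
  [1] read 0x40 idx=30: raw=0x43007 flags P=1 W=1 U=1 S=0
  [2] read 0x43 idx=17: raw=0x47007 flags P=1 W=1 U=1 S=0
  [3] read 0x47 idx=27: raw=0x4A007 flags P=1 W=1 U=1 S=0
  ⇒ phys 0x4AB03  [4 reads]
#1 VA=0xF83C3615F52 (r,kernel):
  [0] read 0x3C idx=31: raw=0x4E007 flags P=1 W=1 U=1 S=0
  [1] read 0x4E idx=15: raw=0x4F007 flags P=1 W=1 U=1 S=0
  [2] read 0x4F idx=27: raw=0x51007 flags P=1 W=1 U=1 S=0
  [3] read 0x51 idx=21: raw=0x52007 flags P=1 W=1 U=1 S=0
  ⇒ phys 0x52F52  [4 reads]
#2 VA=0xB0343E00702 (r,kernel):
  [0] read 0x3C idx=22: raw=0x55007 flags P=1 W=1 U=1 S=0
  [1] read 0x55 idx=13: raw=0x58007 flags P=1 W=1 U=1 S=0
  [2] read 0x58 idx=31: raw=0x5A087 flags P=1 W=1 U=1 S=1
  ⇒ phys 0x5A702 (huge @L2)  [3 reads]
#3 VA=0xB0343E00702 (r,kernel):
  TLB hit vpn=0xB0343E00 → PA=0x5A702
#4 VA=0xC060000AA61 (r,kernel):
  [0] read 0x3C idx=24: raw=0x5B007 flags P=1 W=1 U=1 S=0
  [1] read 0x5B idx=24: raw=0x5D007 flags P=1 W=1 U=1 S=0
  [2] read 0x5D idx=0: raw=0x60007 flags P=1 W=1 U=1 S=0
  [3] read 0x60 idx=10: raw=0x63007 flags P=1 W=1 U=1 S=0
  ⇒ phys 0x63A61  [4 reads]
#5 VA=0x58640E0F59B (r,kernel):
  [0] read 0x3C idx=11: raw=0x65007 flags P=1 W=1 U=1 S=0
  [1] read 0x65 idx=25: raw=0x67007 flags P=1 W=1 U=1 S=0
  [2] read 0x67 idx=7: raw=0x6A007 flags P=1 W=1 U=1 S=0
  [3] read 0x6A idx=15: raw=0x6E007 flags P=1 W=1 U=1 S=0
  ⇒ phys 0x6E59B  [4 reads]
#6 VA=0x8680000599 (r,kernel):
  [0] read 0x3C idx=1: raw=0x6F007 flags P=1 W=1 U=1 S=0
  [1] read 0x6F idx=26: raw=0x70087 flags P=1 W=1 U=1 S=1
  ⇒ phys 0x70599 (huge @L1)  [2 reads]
#7 VA=0x984C2210879 (r,kernel):
  [0] read 0x3C idx=19: raw=0x74007 flags P=1 W=1 U=1 S=0
  [1] read 0x74 idx=19: raw=0x77007 flags P=1 W=1 U=1 S=0
  [2] read 0x77 idx=17: raw=0x7A007 flags P=1 W=1 U=1 S=0
  [3] read 0x7A idx=16: raw=0x3B004 flags P=0 W=0 U=1 S=0
  ✗ PAGE_NOT_PRESENT  [4 reads]

Access #5 fault: NONE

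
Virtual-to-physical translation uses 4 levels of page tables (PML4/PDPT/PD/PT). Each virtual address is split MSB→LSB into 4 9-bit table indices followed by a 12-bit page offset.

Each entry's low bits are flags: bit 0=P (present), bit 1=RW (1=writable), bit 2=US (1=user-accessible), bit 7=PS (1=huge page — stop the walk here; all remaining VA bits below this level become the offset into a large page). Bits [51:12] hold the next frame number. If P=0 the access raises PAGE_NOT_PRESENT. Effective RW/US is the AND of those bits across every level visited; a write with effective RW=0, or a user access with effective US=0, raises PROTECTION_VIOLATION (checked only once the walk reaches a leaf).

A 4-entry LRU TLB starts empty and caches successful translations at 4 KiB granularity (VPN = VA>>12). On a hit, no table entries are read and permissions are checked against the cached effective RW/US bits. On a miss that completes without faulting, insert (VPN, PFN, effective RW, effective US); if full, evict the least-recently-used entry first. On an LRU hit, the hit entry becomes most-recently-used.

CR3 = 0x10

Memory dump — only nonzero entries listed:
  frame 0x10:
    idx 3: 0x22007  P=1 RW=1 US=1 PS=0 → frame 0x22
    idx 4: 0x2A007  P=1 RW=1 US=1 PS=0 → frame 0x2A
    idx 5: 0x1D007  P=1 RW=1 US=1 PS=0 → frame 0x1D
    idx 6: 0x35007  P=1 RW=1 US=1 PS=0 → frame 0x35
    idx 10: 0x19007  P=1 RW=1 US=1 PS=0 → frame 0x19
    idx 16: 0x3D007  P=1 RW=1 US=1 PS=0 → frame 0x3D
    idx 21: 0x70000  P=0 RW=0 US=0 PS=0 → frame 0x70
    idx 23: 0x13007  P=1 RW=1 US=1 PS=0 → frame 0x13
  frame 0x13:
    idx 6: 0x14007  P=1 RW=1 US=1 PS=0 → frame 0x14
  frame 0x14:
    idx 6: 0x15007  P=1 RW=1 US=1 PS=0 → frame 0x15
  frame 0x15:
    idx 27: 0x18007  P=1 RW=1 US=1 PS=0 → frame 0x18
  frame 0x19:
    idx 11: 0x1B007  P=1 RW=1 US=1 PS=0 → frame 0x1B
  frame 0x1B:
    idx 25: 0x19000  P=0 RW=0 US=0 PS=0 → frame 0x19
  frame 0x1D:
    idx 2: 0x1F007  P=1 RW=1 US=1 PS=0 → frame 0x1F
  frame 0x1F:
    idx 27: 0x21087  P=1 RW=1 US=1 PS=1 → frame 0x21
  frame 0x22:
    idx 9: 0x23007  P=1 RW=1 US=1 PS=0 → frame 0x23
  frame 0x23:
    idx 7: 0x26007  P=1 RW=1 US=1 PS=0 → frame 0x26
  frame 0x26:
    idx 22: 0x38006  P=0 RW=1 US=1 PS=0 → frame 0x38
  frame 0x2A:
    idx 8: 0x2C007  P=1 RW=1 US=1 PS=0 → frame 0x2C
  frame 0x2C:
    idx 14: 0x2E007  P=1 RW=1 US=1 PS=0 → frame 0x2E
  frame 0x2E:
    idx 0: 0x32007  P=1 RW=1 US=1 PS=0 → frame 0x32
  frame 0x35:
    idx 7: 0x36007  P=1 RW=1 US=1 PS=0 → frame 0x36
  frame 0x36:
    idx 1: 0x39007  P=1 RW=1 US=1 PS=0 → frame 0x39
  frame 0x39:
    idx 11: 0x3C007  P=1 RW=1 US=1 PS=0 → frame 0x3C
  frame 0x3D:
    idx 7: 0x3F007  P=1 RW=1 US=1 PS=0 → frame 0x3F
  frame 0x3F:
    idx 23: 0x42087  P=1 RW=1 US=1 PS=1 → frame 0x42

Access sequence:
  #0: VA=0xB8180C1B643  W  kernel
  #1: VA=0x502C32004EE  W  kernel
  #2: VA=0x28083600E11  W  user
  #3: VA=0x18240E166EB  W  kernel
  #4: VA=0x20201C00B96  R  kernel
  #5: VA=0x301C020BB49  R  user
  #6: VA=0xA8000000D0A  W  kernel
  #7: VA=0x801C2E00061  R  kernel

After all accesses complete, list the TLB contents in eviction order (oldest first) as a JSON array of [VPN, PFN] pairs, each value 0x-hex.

Walk each access:
#0 VA=0xB8180C1B643 (w,kernel):
  L0: frame=0x10 idx=23 entry=0x13007 [P=1 RW=1 US=1 PS=0]
  L1: frame=0x13 idx=6 entry=0x14007 [P=1 RW=1 US=1 PS=0]
  L2: frame=0x14 idx=6 entry=0x15007 [P=1 RW=1 US=1 PS=0]
  L3: frame=0x15 idx=27 entry=0x18007 [P=1 RW=1 US=1 PS=0]
  ✓ 0x18643  — 4 lookups
#1 VA=0x502C32004EE (w,kernel):
  L0: frame=0x10 idx=10 entry=0x19007 [P=1 RW=1 US=1 PS=0]
  L1: frame=0x19 idx=11 entry=0x1B007 [P=1 RW=1 US=1 PS=0]
  L2: frame=0x1B idx=25 entry=0x19000 [P=0 RW=0 US=0 PS=0]
  ✗ PAGE_NOT_PRESENT  [3 reads]
#2 VA=0x28083600E11 (w,user):
  L0: frame=0x10 idx=5 entry=0x1D007 [P=1 RW=1 US=1 PS=0]
  L1: frame=0x1D idx=2 entry=0x1F007 [P=1 RW=1 US=1 PS=0]
  L2: frame=0x1F idx=27 entry=0x21087 [P=1 RW=1 US=1 PS=1]
  ✓ 0x21E11 (huge @L2)  — 3 lookups
#3 VA=0x18240E166EB (w,kernel):
  L0: frame=0x10 idx=3 entry=0x22007 [P=1 RW=1 US=1 PS=0]
  L1: frame=0x22 idx=9 entry=0x23007 [P=1 RW=1 US=1 PS=0]
  L2: frame=0x23 idx=7 entry=0x26007 [P=1 RW=1 US=1 PS=0]
  L3: frame=0x26 idx=22 entry=0x38006 [P=0 RW=1 US=1 PS=0]
  ✗ PAGE_NOT_PRESENT  [4 reads]
#4 VA=0x20201C00B96 (r,kernel):
  L0: frame=0x10 idx=4 entry=0x2A007 [P=1 RW=1 US=1 PS=0]
  L1: frame=0x2A idx=8 entry=0x2C007 [P=1 RW=1 US=1 PS=0]
  L2: frame=0x2C idx=14 entry=0x2E007 [P=1 RW=1 US=1 PS=0]
  L3: frame=0x2E idx=0 entry=0x32007 [P=1 RW=1 US=1 PS=0]
  ✓ 0x32B96  — 4 lookups
#5 VA=0x301C020BB49 (r,user):
  L0: frame=0x10 idx=6 entry=0x35007 [P=1 RW=1 US=1 PS=0]
  L1: frame=0x35 idx=7 entry=0x36007 [P=1 RW=1 US=1 PS=0]
  L2: frame=0x36 idx=1 entry=0x39007 [P=1 RW=1 US=1 PS=0]
  L3: frame=0x39 idx=11 entry=0x3C007 [P=1 RW=1 US=1 PS=0]
  ✓ 0x3CB49  — 4 lookups
#6 VA=0xA8000000D0A (w,kernel):
  L0: frame=0x10 idx=21 entry=0x70000 [P=0 RW=0 US=0 PS=0]
  ✗ PAGE_NOT_PRESENT  [1 reads]
#7 VA=0x801C2E00061 (r,kernel):
  L0: frame=0x10 idx=16 entry=0x3D007 [P=1 RW=1 US=1 PS=0]
  L1: frame=0x3D idx=7 entry=0x3F007 [P=1 RW=1 US=1 PS=0]
  L2: frame=0x3F idx=23 entry=0x42087 [P=1 RW=1 US=1 PS=1]
  ✓ 0x42061 (huge @L2)  — 3 lookups

TLB: [["0x28083600", "0x21"], ["0x20201C00", "0x32"], ["0x301C020B", "0x3C"], ["0x801C2E00", "0x42"]]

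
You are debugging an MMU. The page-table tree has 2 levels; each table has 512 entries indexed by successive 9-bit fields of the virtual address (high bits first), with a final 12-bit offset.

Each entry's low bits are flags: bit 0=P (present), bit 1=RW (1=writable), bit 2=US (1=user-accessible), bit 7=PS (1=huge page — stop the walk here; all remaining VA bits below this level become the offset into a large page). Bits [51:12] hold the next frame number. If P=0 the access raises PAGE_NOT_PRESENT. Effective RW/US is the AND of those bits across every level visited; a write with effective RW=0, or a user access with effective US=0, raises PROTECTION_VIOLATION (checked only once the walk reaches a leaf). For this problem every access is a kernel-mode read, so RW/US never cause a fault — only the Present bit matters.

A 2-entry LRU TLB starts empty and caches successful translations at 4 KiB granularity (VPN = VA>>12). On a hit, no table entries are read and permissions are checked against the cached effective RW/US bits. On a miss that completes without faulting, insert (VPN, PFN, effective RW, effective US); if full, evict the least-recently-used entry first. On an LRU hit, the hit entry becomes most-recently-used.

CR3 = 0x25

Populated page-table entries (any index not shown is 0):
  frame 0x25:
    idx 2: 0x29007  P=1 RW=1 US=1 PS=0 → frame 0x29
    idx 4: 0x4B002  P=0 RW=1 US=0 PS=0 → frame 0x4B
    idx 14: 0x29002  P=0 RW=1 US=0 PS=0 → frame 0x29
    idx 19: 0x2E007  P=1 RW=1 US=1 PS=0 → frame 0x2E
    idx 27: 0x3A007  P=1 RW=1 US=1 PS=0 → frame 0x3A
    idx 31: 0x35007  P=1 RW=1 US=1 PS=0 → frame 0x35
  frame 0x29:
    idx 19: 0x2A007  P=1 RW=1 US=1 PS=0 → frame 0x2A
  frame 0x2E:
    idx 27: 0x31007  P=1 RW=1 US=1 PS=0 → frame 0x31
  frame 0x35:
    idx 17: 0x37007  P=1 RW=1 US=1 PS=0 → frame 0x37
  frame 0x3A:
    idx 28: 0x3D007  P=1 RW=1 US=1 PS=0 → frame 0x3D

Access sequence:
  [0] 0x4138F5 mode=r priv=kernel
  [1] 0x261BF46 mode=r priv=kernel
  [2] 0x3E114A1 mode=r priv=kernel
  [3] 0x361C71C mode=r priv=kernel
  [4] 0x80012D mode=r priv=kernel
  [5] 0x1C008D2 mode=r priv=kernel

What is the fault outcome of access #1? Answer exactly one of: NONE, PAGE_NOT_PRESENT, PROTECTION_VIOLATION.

Walk each access:
#0 VA=0x4138F5 (r,kernel):
  [0] read 0x25 idx=2: raw=0x29007 flags P=1 W=1 U=1 S=0
  [1] read 0x29 idx=19: raw=0x2A007 flags P=1 W=1 U=1 S=0
  ⇒ phys 0x2A8F5  [2 reads]
#1 VA=0x261BF46 (r,kernel):
  [0] read 0x25 idx=19: raw=0x2E007 flags P=1 W=1 U=1 S=0
  [1] read 0x2E idx=27: raw=0x31007 flags P=1 W=1 U=1 S=0
  ⇒ phys 0x31F46  [2 reads]
#2 VA=0x3E114A1 (r,kernel):
  [0] read 0x25 idx=31: raw=0x35007 flags P=1 W=1 U=1 S=0
  [1] read 0x35 idx=17: raw=0x37007 flags P=1 W=1 U=1 S=0
  ⇒ phys 0x374A1  [2 reads]
#3 VA=0x361C71C (r,kernel):
  [0] read 0x25 idx=27: raw=0x3A007 flags P=1 W=1 U=1 S=0
  [1] read 0x3A idx=28: raw=0x3D007 flags P=1 W=1 U=1 S=0
  ⇒ phys 0x3D71C  [2 reads]
#4 VA=0x80012D (r,kernel):
  [0] read 0x25 idx=4: raw=0x4B002 flags P=0 W=1 U=0 S=0
  ✗ PAGE_NOT_PRESENT  [1 reads]
#5 VA=0x1C008D2 (r,kernel):
  [0] read 0x25 idx=14: raw=0x29002 flags P=0 W=1 U=0 S=0
  ✗ PAGE_NOT_PRESENT  [1 reads]

Access #1 fault: NONE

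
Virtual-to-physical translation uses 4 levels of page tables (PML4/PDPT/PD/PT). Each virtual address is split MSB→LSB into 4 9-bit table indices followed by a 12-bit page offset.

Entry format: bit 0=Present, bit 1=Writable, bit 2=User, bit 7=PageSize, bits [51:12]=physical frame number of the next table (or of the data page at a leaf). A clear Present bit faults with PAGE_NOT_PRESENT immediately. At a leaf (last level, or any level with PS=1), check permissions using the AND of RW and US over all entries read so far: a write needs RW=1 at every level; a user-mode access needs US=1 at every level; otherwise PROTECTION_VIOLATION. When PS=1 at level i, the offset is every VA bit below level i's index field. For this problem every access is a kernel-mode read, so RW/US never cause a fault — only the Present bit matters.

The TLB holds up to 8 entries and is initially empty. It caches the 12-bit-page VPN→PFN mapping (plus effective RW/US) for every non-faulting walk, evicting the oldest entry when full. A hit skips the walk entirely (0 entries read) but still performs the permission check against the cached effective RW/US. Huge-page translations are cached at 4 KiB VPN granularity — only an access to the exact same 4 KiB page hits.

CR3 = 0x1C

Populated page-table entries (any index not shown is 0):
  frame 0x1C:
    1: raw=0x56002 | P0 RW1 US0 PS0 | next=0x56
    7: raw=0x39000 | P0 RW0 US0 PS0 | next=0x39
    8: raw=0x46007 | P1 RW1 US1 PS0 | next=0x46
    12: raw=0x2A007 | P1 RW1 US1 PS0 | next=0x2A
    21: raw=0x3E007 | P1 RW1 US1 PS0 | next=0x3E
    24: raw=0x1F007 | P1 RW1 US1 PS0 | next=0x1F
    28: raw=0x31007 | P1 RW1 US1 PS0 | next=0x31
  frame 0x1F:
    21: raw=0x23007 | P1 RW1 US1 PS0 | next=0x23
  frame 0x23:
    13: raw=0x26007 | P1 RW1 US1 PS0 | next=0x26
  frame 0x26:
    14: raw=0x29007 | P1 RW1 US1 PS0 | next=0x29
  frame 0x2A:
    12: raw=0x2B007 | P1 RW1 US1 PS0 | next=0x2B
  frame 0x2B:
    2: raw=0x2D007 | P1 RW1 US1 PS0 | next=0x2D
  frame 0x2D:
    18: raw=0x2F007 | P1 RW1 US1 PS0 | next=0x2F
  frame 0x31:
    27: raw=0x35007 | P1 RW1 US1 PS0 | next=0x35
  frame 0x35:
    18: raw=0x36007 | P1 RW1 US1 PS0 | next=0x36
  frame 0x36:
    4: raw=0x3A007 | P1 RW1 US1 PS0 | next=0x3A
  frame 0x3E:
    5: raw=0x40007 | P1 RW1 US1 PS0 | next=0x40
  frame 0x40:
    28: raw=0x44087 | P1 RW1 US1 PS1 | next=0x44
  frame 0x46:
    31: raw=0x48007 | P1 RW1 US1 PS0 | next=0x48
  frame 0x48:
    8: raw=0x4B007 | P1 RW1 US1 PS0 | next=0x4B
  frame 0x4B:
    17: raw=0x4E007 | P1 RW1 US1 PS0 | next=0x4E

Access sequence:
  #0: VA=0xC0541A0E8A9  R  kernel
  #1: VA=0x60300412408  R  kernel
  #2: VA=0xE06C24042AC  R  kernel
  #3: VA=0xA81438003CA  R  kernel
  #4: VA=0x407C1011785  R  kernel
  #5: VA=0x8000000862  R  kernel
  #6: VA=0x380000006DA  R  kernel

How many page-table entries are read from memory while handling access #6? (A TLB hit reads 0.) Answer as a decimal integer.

Walk each access:
#0 VA=0xC0541A0E8A9 (r,kernel):
  [0] read 0x1C idx=24: raw=0x1F007 flags P=1 W=1 U=1 S=0
  [1] read 0x1F idx=21: raw=0x23007 flags P=1 W=1 U=1 S=0
  [2] read 0x23 idx=13: raw=0x26007 flags P=1 W=1 U=1 S=0
  [3] read 0x26 idx=14: raw=0x29007 flags P=1 W=1 U=1 S=0
  → PA=0x298A9  (4 entries read)
#1 VA=0x60300412408 (r,kernel):
  [0] read 0x1C idx=12: raw=0x2A007 flags P=1 W=1 U=1 S=0
  [1] read 0x2A idx=12: raw=0x2B007 flags P=1 W=1 U=1 S=0
  [2] read 0x2B idx=2: raw=0x2D007 flags P=1 W=1 U=1 S=0
  [3] read 0x2D idx=18: raw=0x2F007 flags P=1 W=1 U=1 S=0
  → PA=0x2F408  (4 entries read)
#2 VA=0xE06C24042AC (r,kernel):
  [0] read 0x1C idx=28: raw=0x31007 flags P=1 W=1 U=1 S=0
  [1] read 0x31 idx=27: raw=0x35007 flags P=1 W=1 U=1 S=0
  [2] read 0x35 idx=18: raw=0x36007 flags P=1 W=1 U=1 S=0
  [3] read 0x36 idx=4: raw=0x3A007 flags P=1 W=1 U=1 S=0
  → PA=0x3A2AC  (4 entries read)
#3 VA=0xA81438003CA (r,kernel):
  [0] read 0x1C idx=21: raw=0x3E007 flags P=1 W=1 U=1 S=0
  [1] read 0x3E idx=5: raw=0x40007 flags P=1 W=1 U=1 S=0
  [2] read 0x40 idx=28: raw=0x44087 flags P=1 W=1 U=1 S=1
  → PA=0x443CA (huge @L2)  (3 entries read)
#4 VA=0x407C1011785 (r,kernel):
  [0] read 0x1C idx=8: raw=0x46007 flags P=1 W=1 U=1 S=0
  [1] read 0x46 idx=31: raw=0x48007 flags P=1 W=1 U=1 S=0
  [2] read 0x48 idx=8: raw=0x4B007 flags P=1 W=1 U=1 S=0
  [3] read 0x4B idx=17: raw=0x4E007 flags P=1 W=1 U=1 S=0
  → PA=0x4E785  (4 entries read)
#5 VA=0x8000000862 (r,kernel):
  [0] read 0x1C idx=1: raw=0x56002 flags P=0 W=1 U=0 S=0
  → PAGE_NOT_PRESENT  (1 entries read)
#6 VA=0x380000006DA (r,kernel):
  [0] read 0x1C idx=7: raw=0x39000 flags P=0 W=0 U=0 S=0
  → PAGE_NOT_PRESENT  (1 entries read)

Entries read for #6: 1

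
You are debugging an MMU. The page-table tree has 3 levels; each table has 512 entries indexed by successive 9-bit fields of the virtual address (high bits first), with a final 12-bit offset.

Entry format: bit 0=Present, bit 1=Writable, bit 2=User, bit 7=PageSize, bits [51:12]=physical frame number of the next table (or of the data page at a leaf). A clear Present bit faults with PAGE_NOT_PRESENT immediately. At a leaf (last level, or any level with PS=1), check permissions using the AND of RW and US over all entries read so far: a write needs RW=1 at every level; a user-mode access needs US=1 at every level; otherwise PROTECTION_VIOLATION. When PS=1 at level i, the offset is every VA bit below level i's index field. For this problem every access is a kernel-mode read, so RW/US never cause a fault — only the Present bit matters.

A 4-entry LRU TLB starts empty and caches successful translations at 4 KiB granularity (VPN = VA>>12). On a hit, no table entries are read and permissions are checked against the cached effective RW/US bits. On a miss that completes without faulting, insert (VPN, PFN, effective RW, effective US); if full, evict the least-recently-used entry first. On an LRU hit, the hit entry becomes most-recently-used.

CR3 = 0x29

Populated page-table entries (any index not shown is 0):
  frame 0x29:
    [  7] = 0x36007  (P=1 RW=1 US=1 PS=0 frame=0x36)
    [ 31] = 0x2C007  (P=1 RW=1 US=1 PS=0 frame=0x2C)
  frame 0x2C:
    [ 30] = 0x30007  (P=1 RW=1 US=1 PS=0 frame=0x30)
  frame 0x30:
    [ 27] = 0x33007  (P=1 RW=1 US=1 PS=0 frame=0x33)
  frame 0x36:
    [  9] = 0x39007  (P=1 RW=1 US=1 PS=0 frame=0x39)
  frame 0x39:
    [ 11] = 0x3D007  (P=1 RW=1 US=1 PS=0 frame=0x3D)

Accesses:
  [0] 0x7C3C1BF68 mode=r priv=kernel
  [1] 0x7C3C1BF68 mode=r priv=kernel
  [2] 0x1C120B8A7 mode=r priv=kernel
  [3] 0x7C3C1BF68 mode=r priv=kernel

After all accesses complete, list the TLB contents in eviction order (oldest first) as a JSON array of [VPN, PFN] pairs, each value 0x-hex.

Trace:
#0 VA=0x7C3C1BF68 (r,kernel):
  [0] read 0x29 idx=31: raw=0x2C007 flags P=1 W=1 U=1 S=0
  [1] read 0x2C idx=30: raw=0x30007 flags P=1 W=1 U=1 S=0
  [2] read 0x30 idx=27: raw=0x33007 flags P=1 W=1 U=1 S=0
  → PA=0x33F68  (3 entries read)
#1 VA=0x7C3C1BF68 (r,kernel):
  TLB hit vpn=0x7C3C1B → PA=0x33F68
#2 VA=0x1C120B8A7 (r,kernel):
  [0] read 0x29 idx=7: raw=0x36007 flags P=1 W=1 U=1 S=0
  [1] read 0x36 idx=9: raw=0x39007 flags P=1 W=1 U=1 S=0
  [2] read 0x39 idx=11: raw=0x3D007 flags P=1 W=1 U=1 S=0
  → PA=0x3D8A7  (3 entries read)
#3 VA=0x7C3C1BF68 (r,kernel):
  TLB hit vpn=0x7C3C1B → PA=0x33F68

TLB: [["0x1C120B", "0x3D"], ["0x7C3C1B", "0x33"]]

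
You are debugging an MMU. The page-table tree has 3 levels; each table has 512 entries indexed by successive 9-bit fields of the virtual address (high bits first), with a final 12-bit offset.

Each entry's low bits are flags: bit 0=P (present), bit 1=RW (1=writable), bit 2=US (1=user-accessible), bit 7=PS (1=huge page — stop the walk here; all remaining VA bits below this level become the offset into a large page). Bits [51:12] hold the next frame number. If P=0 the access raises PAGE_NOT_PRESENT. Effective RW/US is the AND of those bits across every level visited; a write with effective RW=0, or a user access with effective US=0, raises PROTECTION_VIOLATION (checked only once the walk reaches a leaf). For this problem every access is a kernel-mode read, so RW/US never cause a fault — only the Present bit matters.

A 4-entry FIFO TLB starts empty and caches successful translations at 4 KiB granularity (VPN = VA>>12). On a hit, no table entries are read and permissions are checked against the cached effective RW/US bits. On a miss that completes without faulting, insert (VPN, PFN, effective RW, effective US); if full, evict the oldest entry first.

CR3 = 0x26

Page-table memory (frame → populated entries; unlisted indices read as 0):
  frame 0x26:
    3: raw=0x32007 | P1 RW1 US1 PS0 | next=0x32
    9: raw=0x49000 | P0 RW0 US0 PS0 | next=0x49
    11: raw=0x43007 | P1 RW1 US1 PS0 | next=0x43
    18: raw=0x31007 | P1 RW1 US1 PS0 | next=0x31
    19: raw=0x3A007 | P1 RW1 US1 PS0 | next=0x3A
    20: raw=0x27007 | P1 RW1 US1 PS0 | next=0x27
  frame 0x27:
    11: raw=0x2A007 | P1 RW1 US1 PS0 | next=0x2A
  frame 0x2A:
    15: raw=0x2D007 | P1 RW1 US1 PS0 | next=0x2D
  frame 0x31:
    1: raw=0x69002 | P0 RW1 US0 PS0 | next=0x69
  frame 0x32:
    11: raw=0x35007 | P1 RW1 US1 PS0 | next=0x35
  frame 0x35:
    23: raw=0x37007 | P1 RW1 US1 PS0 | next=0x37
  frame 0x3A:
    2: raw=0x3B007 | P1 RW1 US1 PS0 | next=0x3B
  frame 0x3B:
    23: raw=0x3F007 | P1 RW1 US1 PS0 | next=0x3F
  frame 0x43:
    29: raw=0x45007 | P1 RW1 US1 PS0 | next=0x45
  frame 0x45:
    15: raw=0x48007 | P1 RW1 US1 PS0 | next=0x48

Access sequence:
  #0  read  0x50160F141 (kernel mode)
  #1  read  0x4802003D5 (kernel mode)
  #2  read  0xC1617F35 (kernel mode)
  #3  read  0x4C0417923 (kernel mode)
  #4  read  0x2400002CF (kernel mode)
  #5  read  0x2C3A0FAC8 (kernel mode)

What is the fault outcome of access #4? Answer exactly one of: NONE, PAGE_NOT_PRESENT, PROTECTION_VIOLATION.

Per-access translation:
#0 VA=0x50160F141 (r,kernel):
  L0: frame=0x26 idx=20 entry=0x27007 [P=1 RW=1 US=1 PS=0]
  L1: frame=0x27 idx=11 entry=0x2A007 [P=1 RW=1 US=1 PS=0]
  L2: frame=0x2A idx=15 entry=0x2D007 [P=1 RW=1 US=1 PS=0]
  ⇒ phys 0x2D141  [3 reads]
#1 VA=0x4802003D5 (r,kernel):
  L0: frame=0x26 idx=18 entry=0x31007 [P=1 RW=1 US=1 PS=0]
  L1: frame=0x31 idx=1 entry=0x69002 [P=0 RW=1 US=0 PS=0]
  → PAGE_NOT_PRESENT  (2 entries read)
#2 VA=0xC1617F35 (r,kernel):
  L0: frame=0x26 idx=3 entry=0x32007 [P=1 RW=1 US=1 PS=0]
  L1: frame=0x32 idx=11 entry=0x35007 [P=1 RW=1 US=1 PS=0]
  L2: frame=0x35 idx=23 entry=0x37007 [P=1 RW=1 US=1 PS=0]
  ⇒ phys 0x37F35  [3 reads]
#3 VA=0x4C0417923 (r,kernel):
  L0: frame=0x26 idx=19 entry=0x3A007 [P=1 RW=1 US=1 PS=0]
  L1: frame=0x3A idx=2 entry=0x3B007 [P=1 RW=1 US=1 PS=0]
  L2: frame=0x3B idx=23 entry=0x3F007 [P=1 RW=1 US=1 PS=0]
  ⇒ phys 0x3F923  [3 reads]
#4 VA=0x2400002CF (r,kernel):
  L0: frame=0x26 idx=9 entry=0x49000 [P=0 RW=0 US=0 PS=0]
  → PAGE_NOT_PRESENT  (1 entries read)
#5 VA=0x2C3A0FAC8 (r,kernel):
  L0: frame=0x26 idx=11 entry=0x43007 [P=1 RW=1 US=1 PS=0]
  L1: frame=0x43 idx=29 entry=0x45007 [P=1 RW=1 US=1 PS=0]
  L2: frame=0x45 idx=15 entry=0x48007 [P=1 RW=1 US=1 PS=0]
  ⇒ phys 0x48AC8  [3 reads]

Access #4 fault: PAGE_NOT_PRESENT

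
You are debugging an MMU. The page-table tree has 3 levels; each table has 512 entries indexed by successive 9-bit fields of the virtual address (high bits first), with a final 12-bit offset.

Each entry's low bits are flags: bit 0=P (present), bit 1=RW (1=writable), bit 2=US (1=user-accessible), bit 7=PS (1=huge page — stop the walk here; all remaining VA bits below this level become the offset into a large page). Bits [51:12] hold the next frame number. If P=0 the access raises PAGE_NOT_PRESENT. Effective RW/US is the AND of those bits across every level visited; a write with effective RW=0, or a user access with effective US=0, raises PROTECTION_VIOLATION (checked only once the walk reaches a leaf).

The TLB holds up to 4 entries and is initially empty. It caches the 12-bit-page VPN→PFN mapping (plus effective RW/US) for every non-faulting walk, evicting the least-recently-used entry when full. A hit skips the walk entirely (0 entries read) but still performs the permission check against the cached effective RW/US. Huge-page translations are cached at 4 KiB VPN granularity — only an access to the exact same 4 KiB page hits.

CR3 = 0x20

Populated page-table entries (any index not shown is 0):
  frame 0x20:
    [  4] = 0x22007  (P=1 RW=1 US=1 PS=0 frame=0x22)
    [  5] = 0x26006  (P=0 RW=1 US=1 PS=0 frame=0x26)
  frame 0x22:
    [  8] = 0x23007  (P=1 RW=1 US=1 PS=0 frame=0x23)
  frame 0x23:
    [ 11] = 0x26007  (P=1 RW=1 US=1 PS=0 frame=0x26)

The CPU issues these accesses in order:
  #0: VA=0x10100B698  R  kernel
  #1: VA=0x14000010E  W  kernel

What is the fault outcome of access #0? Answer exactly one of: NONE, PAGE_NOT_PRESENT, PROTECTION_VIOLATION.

Per-access translation:
#0 VA=0x10100B698 (r,kernel):
  L0 @0x20[4] → 0x22007  P=1,RW=1,US=1,PS=0
  L1 @0x22[8] → 0x23007  P=1,RW=1,US=1,PS=0
  L2 @0x23[11] → 0x26007  P=1,RW=1,US=1,PS=0
  ⇒ phys 0x26698  [3 reads]
#1 VA=0x14000010E (w,kernel):
  L0 @0x20[5] → 0x26006  P=0,RW=1,US=1,PS=0
  ⇒ fault: PAGE_NOT_PRESENT  — 1 lookups

Access #0 fault: NONE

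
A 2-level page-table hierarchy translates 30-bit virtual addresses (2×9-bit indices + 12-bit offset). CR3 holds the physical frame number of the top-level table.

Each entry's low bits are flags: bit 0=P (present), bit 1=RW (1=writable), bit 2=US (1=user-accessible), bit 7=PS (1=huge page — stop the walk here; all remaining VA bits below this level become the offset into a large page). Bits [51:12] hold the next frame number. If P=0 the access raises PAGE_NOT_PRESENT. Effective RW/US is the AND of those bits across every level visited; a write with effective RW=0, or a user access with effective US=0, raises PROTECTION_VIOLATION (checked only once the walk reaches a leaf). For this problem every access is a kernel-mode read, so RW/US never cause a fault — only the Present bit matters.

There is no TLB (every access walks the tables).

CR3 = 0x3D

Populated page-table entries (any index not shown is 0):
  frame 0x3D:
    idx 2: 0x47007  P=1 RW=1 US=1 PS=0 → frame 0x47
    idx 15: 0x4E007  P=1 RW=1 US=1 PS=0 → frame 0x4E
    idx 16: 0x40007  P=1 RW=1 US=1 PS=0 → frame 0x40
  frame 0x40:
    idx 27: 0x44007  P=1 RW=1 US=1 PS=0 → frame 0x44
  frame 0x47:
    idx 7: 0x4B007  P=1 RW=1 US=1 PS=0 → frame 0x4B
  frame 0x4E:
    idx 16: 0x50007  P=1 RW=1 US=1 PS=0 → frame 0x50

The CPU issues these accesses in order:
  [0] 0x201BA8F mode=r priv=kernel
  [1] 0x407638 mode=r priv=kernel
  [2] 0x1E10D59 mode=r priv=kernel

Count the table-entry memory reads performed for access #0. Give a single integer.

Walk each access:
#0 VA=0x201BA8F (r,kernel):
  lvl0: tbl 0x3D, slot 16 ⇒ 0x40007 (P1/RW1/US1/PS0)
  lvl1: tbl 0x40, slot 27 ⇒ 0x44007 (P1/RW1/US1/PS0)
  ✓ 0x44A8F  — 2 lookups
#1 VA=0x407638 (r,kernel):
  lvl0: tbl 0x3D, slot 2 ⇒ 0x47007 (P1/RW1/US1/PS0)
  lvl1: tbl 0x47, slot 7 ⇒ 0x4B007 (P1/RW1/US1/PS0)
  ✓ 0x4B638  — 2 lookups
#2 VA=0x1E10D59 (r,kernel):
  lvl0: tbl 0x3D, slot 15 ⇒ 0x4E007 (P1/RW1/US1/PS0)
  lvl1: tbl 0x4E, slot 16 ⇒ 0x50007 (P1/RW1/US1/PS0)
  ✓ 0x50D59  — 2 lookups

Entries read for #0: 2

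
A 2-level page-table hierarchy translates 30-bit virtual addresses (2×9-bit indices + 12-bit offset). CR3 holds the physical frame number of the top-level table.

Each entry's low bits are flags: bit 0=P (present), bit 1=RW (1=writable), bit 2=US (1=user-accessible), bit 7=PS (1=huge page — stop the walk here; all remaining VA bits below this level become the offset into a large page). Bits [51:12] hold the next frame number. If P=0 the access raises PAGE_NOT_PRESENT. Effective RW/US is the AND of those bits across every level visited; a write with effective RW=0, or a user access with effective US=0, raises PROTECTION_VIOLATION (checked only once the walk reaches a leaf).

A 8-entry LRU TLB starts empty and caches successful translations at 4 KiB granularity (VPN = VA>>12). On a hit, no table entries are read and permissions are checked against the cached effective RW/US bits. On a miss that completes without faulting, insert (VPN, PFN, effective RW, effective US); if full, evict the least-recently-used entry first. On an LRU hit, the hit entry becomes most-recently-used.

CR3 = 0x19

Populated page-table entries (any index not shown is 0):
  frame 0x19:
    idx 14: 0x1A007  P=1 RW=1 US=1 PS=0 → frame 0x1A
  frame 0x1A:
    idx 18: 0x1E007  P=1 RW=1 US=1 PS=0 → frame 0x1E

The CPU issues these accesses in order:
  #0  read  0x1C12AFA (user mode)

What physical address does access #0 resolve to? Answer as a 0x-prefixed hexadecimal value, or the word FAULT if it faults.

Trace:
#0 VA=0x1C12AFA (r,user):
  [0] read 0x19 idx=14: raw=0x1A007 flags P=1 W=1 U=1 S=0
  [1] read 0x1A idx=18: raw=0x1E007 flags P=1 W=1 U=1 S=0
  ⇒ phys 0x1EAFA  [2 reads]

Access #0 PA: 0x1EAFA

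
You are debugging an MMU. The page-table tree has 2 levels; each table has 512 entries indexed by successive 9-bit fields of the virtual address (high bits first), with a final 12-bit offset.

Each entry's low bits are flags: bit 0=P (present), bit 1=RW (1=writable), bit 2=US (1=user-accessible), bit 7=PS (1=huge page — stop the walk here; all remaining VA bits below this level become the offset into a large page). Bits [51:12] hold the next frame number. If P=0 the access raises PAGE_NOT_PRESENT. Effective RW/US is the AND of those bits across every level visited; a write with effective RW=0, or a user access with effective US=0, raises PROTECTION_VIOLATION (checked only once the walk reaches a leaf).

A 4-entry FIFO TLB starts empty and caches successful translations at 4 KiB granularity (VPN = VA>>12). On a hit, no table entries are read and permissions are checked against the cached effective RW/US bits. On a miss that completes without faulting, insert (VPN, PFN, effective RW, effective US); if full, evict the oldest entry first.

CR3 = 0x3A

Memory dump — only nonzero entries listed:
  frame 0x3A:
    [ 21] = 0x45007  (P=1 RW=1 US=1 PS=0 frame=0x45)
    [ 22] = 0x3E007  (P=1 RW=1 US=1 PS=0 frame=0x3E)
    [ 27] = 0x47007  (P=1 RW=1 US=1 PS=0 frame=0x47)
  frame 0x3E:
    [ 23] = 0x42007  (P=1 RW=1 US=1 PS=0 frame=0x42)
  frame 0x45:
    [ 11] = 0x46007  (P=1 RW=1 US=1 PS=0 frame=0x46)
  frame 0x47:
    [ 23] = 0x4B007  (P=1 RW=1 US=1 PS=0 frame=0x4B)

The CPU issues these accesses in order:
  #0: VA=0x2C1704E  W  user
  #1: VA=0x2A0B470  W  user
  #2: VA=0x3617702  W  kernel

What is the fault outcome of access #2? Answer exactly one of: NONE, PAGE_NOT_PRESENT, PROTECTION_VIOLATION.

Trace:
#0 VA=0x2C1704E (w,user):
  lvl0: tbl 0x3A, slot 22 ⇒ 0x3E007 (P1/RW1/US1/PS0)
  lvl1: tbl 0x3E, slot 23 ⇒ 0x42007 (P1/RW1/US1/PS0)
  ✓ 0x4204E  — 2 lookups
#1 VA=0x2A0B470 (w,user):
  lvl0: tbl 0x3A, slot 21 ⇒ 0x45007 (P1/RW1/US1/PS0)
  lvl1: tbl 0x45, slot 11 ⇒ 0x46007 (P1/RW1/US1/PS0)
  ✓ 0x46470  — 2 lookups
#2 VA=0x3617702 (w,kernel):
  lvl0: tbl 0x3A, slot 27 ⇒ 0x47007 (P1/RW1/US1/PS0)
  lvl1: tbl 0x47, slot 23 ⇒ 0x4B007 (P1/RW1/US1/PS0)
  ✓ 0x4B702  — 2 lookups

Access #2 fault: NONE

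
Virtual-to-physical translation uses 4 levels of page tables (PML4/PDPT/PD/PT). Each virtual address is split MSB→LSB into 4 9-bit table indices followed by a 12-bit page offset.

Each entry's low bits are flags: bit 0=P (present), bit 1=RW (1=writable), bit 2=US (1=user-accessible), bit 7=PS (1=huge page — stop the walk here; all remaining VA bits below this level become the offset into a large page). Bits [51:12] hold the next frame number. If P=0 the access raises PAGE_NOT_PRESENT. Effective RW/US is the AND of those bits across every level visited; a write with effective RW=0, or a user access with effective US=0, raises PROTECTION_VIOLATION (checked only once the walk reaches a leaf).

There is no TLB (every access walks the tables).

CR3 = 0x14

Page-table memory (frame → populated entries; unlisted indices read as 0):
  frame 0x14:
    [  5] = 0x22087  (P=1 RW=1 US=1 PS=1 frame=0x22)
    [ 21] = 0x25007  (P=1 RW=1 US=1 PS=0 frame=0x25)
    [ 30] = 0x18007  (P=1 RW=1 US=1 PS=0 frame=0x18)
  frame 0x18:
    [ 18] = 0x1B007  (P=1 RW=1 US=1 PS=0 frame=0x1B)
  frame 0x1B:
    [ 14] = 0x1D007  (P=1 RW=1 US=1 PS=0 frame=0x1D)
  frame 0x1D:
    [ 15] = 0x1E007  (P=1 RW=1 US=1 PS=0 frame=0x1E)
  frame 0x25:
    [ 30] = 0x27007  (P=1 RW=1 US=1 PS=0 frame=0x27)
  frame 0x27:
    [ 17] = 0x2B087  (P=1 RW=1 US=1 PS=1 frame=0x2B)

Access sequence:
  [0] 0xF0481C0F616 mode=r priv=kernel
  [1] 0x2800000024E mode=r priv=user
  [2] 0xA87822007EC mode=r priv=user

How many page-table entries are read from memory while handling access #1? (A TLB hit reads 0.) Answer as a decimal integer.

Per-access translation:
#0 VA=0xF0481C0F616 (r,kernel):
  lvl0: tbl 0x14, slot 30 ⇒ 0x18007 (P1/RW1/US1/PS0)
  lvl1: tbl 0x18, slot 18 ⇒ 0x1B007 (P1/RW1/US1/PS0)
  lvl2: tbl 0x1B, slot 14 ⇒ 0x1D007 (P1/RW1/US1/PS0)
  lvl3: tbl 0x1D, slot 15 ⇒ 0x1E007 (P1/RW1/US1/PS0)
  ⇒ phys 0x1E616  [4 reads]
#1 VA=0x2800000024E (r,user):
  lvl0: tbl 0x14, slot 5 ⇒ 0x22087 (P1/RW1/US1/PS1)
  ⇒ phys 0x2224E (huge @L0)  [1 reads]
#2 VA=0xA87822007EC (r,user):
  lvl0: tbl 0x14, slot 21 ⇒ 0x25007 (P1/RW1/US1/PS0)
  lvl1: tbl 0x25, slot 30 ⇒ 0x27007 (P1/RW1/US1/PS0)
  lvl2: tbl 0x27, slot 17 ⇒ 0x2B087 (P1/RW1/US1/PS1)
  ⇒ phys 0x2B7EC (huge @L2)  [3 reads]

Entries read for #1: 1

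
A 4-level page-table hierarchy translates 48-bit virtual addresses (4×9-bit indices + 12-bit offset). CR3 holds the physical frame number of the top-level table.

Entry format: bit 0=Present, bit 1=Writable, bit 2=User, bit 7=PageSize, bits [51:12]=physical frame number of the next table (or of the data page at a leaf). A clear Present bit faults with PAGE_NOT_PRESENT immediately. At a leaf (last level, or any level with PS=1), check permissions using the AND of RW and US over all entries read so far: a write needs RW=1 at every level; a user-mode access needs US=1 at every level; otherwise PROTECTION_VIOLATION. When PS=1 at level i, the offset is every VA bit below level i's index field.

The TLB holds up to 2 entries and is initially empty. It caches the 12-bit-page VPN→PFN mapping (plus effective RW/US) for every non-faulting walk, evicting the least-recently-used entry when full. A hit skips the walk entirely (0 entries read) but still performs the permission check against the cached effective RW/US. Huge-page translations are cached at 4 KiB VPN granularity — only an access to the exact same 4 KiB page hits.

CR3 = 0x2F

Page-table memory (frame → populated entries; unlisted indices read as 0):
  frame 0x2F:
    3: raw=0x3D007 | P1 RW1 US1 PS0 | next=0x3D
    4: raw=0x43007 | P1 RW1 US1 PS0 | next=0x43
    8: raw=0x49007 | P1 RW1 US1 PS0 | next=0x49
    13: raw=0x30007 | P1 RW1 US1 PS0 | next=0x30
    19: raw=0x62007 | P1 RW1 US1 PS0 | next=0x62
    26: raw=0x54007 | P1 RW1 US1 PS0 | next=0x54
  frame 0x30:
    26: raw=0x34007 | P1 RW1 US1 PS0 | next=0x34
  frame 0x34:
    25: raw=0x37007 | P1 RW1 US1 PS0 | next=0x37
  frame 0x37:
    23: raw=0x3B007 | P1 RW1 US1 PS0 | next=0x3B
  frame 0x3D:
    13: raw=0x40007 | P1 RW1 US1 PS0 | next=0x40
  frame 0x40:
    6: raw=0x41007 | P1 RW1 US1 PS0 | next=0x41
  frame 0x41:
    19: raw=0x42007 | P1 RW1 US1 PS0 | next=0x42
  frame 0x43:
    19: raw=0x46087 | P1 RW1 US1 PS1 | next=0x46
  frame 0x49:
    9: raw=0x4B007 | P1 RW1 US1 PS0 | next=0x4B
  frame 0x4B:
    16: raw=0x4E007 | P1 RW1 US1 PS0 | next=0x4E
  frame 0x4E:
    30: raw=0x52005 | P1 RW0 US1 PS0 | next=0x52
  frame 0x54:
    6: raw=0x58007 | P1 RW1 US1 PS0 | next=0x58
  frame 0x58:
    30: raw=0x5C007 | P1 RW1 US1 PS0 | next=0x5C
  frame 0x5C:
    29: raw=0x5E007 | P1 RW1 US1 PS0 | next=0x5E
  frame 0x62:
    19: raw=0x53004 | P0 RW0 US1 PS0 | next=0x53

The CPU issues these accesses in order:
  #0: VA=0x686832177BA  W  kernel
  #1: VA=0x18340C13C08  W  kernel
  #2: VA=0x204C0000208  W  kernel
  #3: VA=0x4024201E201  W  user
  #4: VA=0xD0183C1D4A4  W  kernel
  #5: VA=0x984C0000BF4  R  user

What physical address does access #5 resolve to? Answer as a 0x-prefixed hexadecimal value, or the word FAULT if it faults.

Trace:
#0 VA=0x686832177BA (w,kernel):
  L0: frame=0x2F idx=13 entry=0x30007 [P=1 RW=1 US=1 PS=0]
  L1: frame=0x30 idx=26 entry=0x34007 [P=1 RW=1 US=1 PS=0]
  L2: frame=0x34 idx=25 entry=0x37007 [P=1 RW=1 US=1 PS=0]
  L3: frame=0x37 idx=23 entry=0x3B007 [P=1 RW=1 US=1 PS=0]
  → PA=0x3B7BA  (4 entries read)
#1 VA=0x18340C13C08 (w,kernel):
  L0: frame=0x2F idx=3 entry=0x3D007 [P=1 RW=1 US=1 PS=0]
  L1: frame=0x3D idx=13 entry=0x40007 [P=1 RW=1 US=1 PS=0]
  L2: frame=0x40 idx=6 entry=0x41007 [P=1 RW=1 US=1 PS=0]
  L3: frame=0x41 idx=19 entry=0x42007 [P=1 RW=1 US=1 PS=0]
  → PA=0x42C08  (4 entries read)
#2 VA=0x204C0000208 (w,kernel):
  L0: frame=0x2F idx=4 entry=0x43007 [P=1 RW=1 US=1 PS=0]
  L1: frame=0x43 idx=19 entry=0x46087 [P=1 RW=1 US=1 PS=1]
  → PA=0x46208 (huge @L1)  (2 entries read)
#3 VA=0x4024201E201 (w,user):
  L0: frame=0x2F idx=8 entry=0x49007 [P=1 RW=1 US=1 PS=0]
  L1: frame=0x49 idx=9 entry=0x4B007 [P=1 RW=1 US=1 PS=0]
  L2: frame=0x4B idx=16 entry=0x4E007 [P=1 RW=1 US=1 PS=0]
  L3: frame=0x4E idx=30 entry=0x52005 [P=1 RW=0 US=1 PS=0]
  ✗ PROTECTION_VIOLATION  [4 reads]
#4 VA=0xD0183C1D4A4 (w,kernel):
  L0: frame=0x2F idx=26 entry=0x54007 [P=1 RW=1 US=1 PS=0]
  L1: frame=0x54 idx=6 entry=0x58007 [P=1 RW=1 US=1 PS=0]
  L2: frame=0x58 idx=30 entry=0x5C007 [P=1 RW=1 US=1 PS=0]
  L3: frame=0x5C idx=29 entry=0x5E007 [P=1 RW=1 US=1 PS=0]
  → PA=0x5E4A4  (4 entries read)
#5 VA=0x984C0000BF4 (r,user):
  L0: frame=0x2F idx=19 entry=0x62007 [P=1 RW=1 US=1 PS=0]
  L1: frame=0x62 idx=19 entry=0x53004 [P=0 RW=0 US=1 PS=0]
  ✗ PAGE_NOT_PRESENT  [2 reads]

Access #5 PA: FAULT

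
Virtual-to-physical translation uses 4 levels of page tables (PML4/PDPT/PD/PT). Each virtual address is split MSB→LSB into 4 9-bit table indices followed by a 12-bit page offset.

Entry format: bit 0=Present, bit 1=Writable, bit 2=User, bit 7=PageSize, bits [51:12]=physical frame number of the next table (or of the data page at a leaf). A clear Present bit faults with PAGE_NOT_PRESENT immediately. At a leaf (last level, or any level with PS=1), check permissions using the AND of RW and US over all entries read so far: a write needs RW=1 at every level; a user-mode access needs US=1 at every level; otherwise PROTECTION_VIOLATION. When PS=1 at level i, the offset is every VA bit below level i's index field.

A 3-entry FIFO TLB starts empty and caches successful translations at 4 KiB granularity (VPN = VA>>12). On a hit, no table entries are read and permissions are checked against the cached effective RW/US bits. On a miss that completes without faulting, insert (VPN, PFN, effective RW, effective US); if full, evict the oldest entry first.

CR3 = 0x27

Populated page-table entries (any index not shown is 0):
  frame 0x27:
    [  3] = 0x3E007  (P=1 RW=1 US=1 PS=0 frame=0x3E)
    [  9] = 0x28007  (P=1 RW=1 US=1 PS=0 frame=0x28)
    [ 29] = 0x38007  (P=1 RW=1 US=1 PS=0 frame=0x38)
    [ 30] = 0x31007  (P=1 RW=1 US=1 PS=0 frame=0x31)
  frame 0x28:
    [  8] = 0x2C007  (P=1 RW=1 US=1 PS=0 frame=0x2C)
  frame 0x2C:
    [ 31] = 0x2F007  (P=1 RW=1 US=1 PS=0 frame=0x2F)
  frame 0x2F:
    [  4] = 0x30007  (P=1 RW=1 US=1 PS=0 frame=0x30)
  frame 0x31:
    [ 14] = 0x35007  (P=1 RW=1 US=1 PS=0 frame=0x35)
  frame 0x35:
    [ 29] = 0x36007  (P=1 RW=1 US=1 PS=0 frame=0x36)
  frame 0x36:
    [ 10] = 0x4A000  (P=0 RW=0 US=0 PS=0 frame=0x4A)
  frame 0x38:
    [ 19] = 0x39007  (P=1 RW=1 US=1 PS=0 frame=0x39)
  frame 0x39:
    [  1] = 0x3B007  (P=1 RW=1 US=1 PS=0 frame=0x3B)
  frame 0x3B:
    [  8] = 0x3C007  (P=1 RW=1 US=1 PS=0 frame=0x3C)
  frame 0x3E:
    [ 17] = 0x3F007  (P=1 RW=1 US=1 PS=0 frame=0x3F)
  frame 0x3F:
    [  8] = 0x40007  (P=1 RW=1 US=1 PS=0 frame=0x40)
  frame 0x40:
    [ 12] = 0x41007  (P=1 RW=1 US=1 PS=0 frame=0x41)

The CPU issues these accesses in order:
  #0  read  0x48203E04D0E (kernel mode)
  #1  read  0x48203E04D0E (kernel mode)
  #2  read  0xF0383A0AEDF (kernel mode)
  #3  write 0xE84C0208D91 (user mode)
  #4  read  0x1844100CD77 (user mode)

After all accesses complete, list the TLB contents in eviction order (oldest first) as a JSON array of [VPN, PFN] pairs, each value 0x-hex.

Trace:
#0 VA=0x48203E04D0E (r,kernel):
  L0 @0x27[9] → 0x28007  P=1,RW=1,US=1,PS=0
  L1 @0x28[8] → 0x2C007  P=1,RW=1,US=1,PS=0
  L2 @0x2C[31] → 0x2F007  P=1,RW=1,US=1,PS=0
  L3 @0x2F[4] → 0x30007  P=1,RW=1,US=1,PS=0
  ⇒ phys 0x30D0E  [4 reads]
#1 VA=0x48203E04D0E (r,kernel):
  TLB hit vpn=0x48203E04 → PA=0x30D0E
#2 VA=0xF0383A0AEDF (r,kernel):
  L0 @0x27[30] → 0x31007  P=1,RW=1,US=1,PS=0
  L1 @0x31[14] → 0x35007  P=1,RW=1,US=1,PS=0
  L2 @0x35[29] → 0x36007  P=1,RW=1,US=1,PS=0
  L3 @0x36[10] → 0x4A000  P=0,RW=0,US=0,PS=0
  ✗ PAGE_NOT_PRESENT  [4 reads]
#3 VA=0xE84C0208D91 (w,user):
  L0 @0x27[29] → 0x38007  P=1,RW=1,US=1,PS=0
  L1 @0x38[19] → 0x39007  P=1,RW=1,US=1,PS=0
  L2 @0x39[1] → 0x3B007  P=1,RW=1,US=1,PS=0
  L3 @0x3B[8] → 0x3C007  P=1,RW=1,US=1,PS=0
  ⇒ phys 0x3CD91  [4 reads]
#4 VA=0x1844100CD77 (r,user):
  L0 @0x27[3] → 0x3E007  P=1,RW=1,US=1,PS=0
  L1 @0x3E[17] → 0x3F007  P=1,RW=1,US=1,PS=0
  L2 @0x3F[8] → 0x40007  P=1,RW=1,US=1,PS=0
  L3 @0x40[12] → 0x41007  P=1,RW=1,US=1,PS=0
  ⇒ phys 0x41D77  [4 reads]

TLB: [["0x48203E04", "0x30"], ["0xE84C0208", "0x3C"], ["0x1844100C", "0x41"]]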